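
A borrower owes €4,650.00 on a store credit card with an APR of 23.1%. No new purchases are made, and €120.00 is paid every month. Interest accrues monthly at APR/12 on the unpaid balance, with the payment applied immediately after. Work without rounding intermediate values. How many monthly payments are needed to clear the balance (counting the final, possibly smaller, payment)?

Monthly rate r = 23.1%/12 = 1.925% = 0.01925.
Recurrence: B ← B·(1+r) − €120.00.
Month 1: interest €89.51; balance after payment €4,619.51.
Month 2: interest €88.93; balance after payment €4,588.44.
Closed form: n = −ln(1 − rB₀/P)/ln(1+r) = −ln(0.25406)/ln(1.01925) ≈ 71.861, so the balance reaches zero during payment 72.

72 payments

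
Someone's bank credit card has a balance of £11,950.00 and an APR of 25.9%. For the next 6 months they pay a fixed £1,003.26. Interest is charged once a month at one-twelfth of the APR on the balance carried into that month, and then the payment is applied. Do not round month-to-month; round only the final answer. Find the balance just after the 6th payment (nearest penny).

Monthly rate r = 25.9%/12 = 2.15833% = 0.0215833.
Each month: B ← B·(1+r) − £1,003.26.
Month 1: interest £257.92; balance after payment £11,204.66.
Month 2: interest £241.83; balance after payment £10,443.23.
Month 3: interest £225.40; balance after payment £9,665.37.
Month 4: interest £208.61; balance after payment £8,870.73.
Month 5: interest £191.46; balance after payment £8,058.93.
Month 6: interest £173.94; balance after payment £7,229.60.

£7,229.60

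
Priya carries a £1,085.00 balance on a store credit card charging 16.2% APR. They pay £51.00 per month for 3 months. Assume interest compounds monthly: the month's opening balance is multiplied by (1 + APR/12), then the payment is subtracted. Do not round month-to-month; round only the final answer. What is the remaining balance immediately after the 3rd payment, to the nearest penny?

£974.46

Monthly rate r = 16.2%/12 = 1.35% = 0.0135.
Each month: B ← B·(1+r) − £51.00.
Month 1: interest £14.65; balance after payment £1,048.65.
Month 2: interest £14.16; balance after payment £1,011.80.
Month 3: interest £13.66; balance after payment £974.46.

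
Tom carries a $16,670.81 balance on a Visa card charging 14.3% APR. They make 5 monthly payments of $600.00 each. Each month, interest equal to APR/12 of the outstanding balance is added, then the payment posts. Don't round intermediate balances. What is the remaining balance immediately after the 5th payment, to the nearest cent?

$14,615.71

Monthly rate r = 14.3%/12 = 1.19167% = 0.0119167.
Each month: B ← B·(1+r) − $600.00.
Month 1: interest $198.66; balance after payment $16,269.47.
Month 2: interest $193.88; balance after payment $15,863.35.
Month 3: interest $189.04; balance after payment $15,452.39.
Month 4: interest $184.14; balance after payment $15,036.53.
Month 5: interest $179.19; balance after payment $14,615.71.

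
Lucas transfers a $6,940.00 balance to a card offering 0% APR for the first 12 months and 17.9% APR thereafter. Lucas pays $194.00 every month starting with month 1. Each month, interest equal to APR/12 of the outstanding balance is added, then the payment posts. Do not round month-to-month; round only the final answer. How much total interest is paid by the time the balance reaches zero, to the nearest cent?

Promo months 1–12 at r₀ = 0%/12 = 0; months 13+ at r₁ = 17.9%/12 = 0.0149167.
After month 12 (no interest yet): B = $6,940.00 − 12·$194.00 = $4,612.00.
Then at r₁ with $194.00/mo: n₂ = −ln(1 − r₁·B/P)/ln(1+r₁) ≈ 29.58 → 30 more payments.
Total paid = 41·$194.00 + $112.01 = $8,066.01; interest = $8,066.01 − $6,940.00 = $1,126.01.

$1,126.01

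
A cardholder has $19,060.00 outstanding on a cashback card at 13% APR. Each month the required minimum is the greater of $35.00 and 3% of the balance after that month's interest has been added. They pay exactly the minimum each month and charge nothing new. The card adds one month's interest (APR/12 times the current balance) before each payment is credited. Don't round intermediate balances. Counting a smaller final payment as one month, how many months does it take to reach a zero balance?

184 months

Monthly rate r = 13%/12 = 1.08333% = 0.0108333.
While 3% of the post-interest balance exceeds $35.00, each month B ← (B·(1+r))·(1 − 0.03), i.e. B shrinks by the factor (1+r)·0.97 = 0.98051.
This holds for months 1–143. Entering month 144 the balance is $1,141.98; 3% of the post-interest balance is now below $35.00, so the flat $35.00 minimum applies from here.
From month 144 a fixed $35.00 at rate r clears $1,141.98 in 41 more payments. Total: 143 + 41 = 184 months.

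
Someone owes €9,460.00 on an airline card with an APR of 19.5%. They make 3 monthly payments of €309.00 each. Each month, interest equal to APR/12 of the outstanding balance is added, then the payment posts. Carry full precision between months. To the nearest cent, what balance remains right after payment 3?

Monthly rate r = 19.5%/12 = 1.625% = 0.01625.
Each month: B ← B·(1+r) − €309.00.
Month 1: interest €153.72; balance after payment €9,304.73.
Month 2: interest €151.20; balance after payment €9,146.93.
Month 3: interest €148.64; balance after payment €8,986.56.

€8,986.56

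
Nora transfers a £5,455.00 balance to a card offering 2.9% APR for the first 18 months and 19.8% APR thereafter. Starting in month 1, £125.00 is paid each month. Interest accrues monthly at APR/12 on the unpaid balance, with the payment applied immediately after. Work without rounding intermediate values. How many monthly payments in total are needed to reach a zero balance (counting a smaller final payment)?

Promo months 1–18 at r₀ = 2.9%/12 = 0.00241667; months 19+ at r₁ = 19.8%/12 = 0.0165.
After month 18: iterate B ← B·(1+r₀) − £125.00 for 18 months → £3,400.41.
Then at r₁ with £125.00/mo: n₂ = −ln(1 − r₁·B/P)/ln(1+r₁) ≈ 36.40 → 37 more payments.

55 months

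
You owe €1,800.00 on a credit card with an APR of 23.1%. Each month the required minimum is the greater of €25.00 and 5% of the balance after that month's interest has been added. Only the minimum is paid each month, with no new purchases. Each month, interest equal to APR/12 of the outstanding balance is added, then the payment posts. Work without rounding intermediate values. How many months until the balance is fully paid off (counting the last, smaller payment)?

Monthly rate r = 23.1%/12 = 1.925% = 0.01925.
While 5% of the post-interest balance exceeds €25.00, each month B ← (B·(1+r))·(1 − 0.05), i.e. B shrinks by the factor (1+r)·0.95 = 0.96829.
This holds for months 1–41. Entering month 42 the balance is €480.23; 5% of the post-interest balance is now below €25.00, so the flat €25.00 minimum applies from here.
From month 42 a fixed €25.00 at rate r clears €480.23 in 25 more payments. Total: 41 + 25 = 66 months.

66 months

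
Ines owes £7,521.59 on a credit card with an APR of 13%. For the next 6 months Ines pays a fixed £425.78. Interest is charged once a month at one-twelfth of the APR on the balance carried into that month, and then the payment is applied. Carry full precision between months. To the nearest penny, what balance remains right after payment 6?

£5,399.05

Monthly rate r = 13%/12 = 1.08333% = 0.0108333.
Each month: B ← B·(1+r) − £425.78.
Month 1: interest £81.48; balance after payment £7,177.29.
Month 2: interest £77.75; balance after payment £6,829.27.
Month 3: interest £73.98; balance after payment £6,477.47.
Month 4: interest £70.17; balance after payment £6,121.86.
Month 5: interest £66.32; balance after payment £5,762.40.
Month 6: interest £62.43; balance after payment £5,399.05.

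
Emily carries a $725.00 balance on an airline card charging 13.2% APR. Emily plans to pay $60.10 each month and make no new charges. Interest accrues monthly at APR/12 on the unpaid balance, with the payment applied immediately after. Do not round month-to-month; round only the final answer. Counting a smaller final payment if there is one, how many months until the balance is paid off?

Monthly rate r = 13.2%/12 = 1.1% = 0.011.
Recurrence: B ← B·(1+r) − $60.10.
Month 1: interest $7.97; balance after payment $672.88.
Month 2: interest $7.40; balance after payment $620.18.
Closed form: n = −ln(1 − rB₀/P)/ln(1+r) = −ln(0.8673)/ln(1.011) ≈ 13.013, so the balance reaches zero during payment 14.

14 payments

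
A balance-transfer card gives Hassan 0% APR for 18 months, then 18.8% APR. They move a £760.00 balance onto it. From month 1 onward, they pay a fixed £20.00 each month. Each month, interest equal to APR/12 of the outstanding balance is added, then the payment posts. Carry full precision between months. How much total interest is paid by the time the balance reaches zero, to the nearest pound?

Promo months 1–18 at r₀ = 0%/12 = 0; months 19+ at r₁ = 18.8%/12 = 0.0156667.
After month 18 (no interest yet): B = £760.00 − 18·£20.00 = £400.00.
Then at r₁ with £20.00/mo: n₂ = −ln(1 − r₁·B/P)/ln(1+r₁) ≈ 24.18 → 25 more payments.
Total paid = 42·£20.00 + £3.65 = £843.65; interest = £843.65 − £760.00 = £83.65.

£84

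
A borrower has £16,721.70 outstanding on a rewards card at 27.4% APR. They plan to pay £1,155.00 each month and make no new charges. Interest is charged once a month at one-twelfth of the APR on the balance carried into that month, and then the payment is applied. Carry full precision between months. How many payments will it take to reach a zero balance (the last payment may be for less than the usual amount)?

18 payments

Monthly rate r = 27.4%/12 = 2.28333% = 0.0228333.
Recurrence: B ← B·(1+r) − £1,155.00.
Month 1: interest £381.81; balance after payment £15,948.51.
Month 2: interest £364.16; balance after payment £15,157.67.
Closed form: n = −ln(1 − rB₀/P)/ln(1+r) = −ln(0.66943)/ln(1.02283) ≈ 17.777, so the balance reaches zero during payment 18.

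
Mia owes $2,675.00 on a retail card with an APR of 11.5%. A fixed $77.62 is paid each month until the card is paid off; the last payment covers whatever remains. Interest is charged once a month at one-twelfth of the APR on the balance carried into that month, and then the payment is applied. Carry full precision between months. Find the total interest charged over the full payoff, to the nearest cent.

$587.45

Monthly rate r = 11.5%/12 = 0.958333% = 0.00958333.
Payoff takes n = ⌈−ln(1 − rB₀/P)/ln(1+r)⌉ = ⌈42.031⌉ = 43 payments; the last is $2.41.
Total paid = 42·$77.62 + $2.41 = $3,262.45.
Total interest = total paid − principal = $3,262.45 − $2,675.00 = $587.45.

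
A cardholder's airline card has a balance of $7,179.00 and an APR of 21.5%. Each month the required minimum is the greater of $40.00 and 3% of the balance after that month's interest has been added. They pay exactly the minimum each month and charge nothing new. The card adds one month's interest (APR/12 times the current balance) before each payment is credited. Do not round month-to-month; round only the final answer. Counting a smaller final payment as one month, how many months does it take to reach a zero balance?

Monthly rate r = 21.5%/12 = 1.79167% = 0.0179167.
While 3% of the post-interest balance exceeds $40.00, each month B ← (B·(1+r))·(1 − 0.03), i.e. B shrinks by the factor (1+r)·0.97 = 0.98738.
This holds for months 1–134. Entering month 135 the balance is $1,308.92; 3% of the post-interest balance is now below $40.00, so the flat $40.00 minimum applies from here.
From month 135 a fixed $40.00 at rate r clears $1,308.92 in 50 more payments. Total: 134 + 50 = 184 months.

184 months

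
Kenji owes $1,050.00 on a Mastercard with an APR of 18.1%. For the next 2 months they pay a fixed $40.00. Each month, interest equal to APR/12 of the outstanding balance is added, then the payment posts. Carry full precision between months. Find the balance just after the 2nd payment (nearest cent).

$1,001.31

Monthly rate r = 18.1%/12 = 1.50833% = 0.0150833.
Each month: B ← B·(1+r) − $40.00.
Month 1: interest $15.84; balance after payment $1,025.84.
Month 2: interest $15.47; balance after payment $1,001.31.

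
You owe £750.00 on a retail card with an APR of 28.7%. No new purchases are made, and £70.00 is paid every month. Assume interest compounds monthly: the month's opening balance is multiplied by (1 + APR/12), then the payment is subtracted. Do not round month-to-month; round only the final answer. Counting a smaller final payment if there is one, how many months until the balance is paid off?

Monthly rate r = 28.7%/12 = 2.39167% = 0.0239167.
Recurrence: B ← B·(1+r) − £70.00.
Month 1: interest £17.94; balance after payment £697.94.
Month 2: interest £16.69; balance after payment £644.63.
Closed form: n = −ln(1 − rB₀/P)/ln(1+r) = −ln(0.74375)/ln(1.02392) ≈ 12.526, so the balance reaches zero during payment 13.

13 months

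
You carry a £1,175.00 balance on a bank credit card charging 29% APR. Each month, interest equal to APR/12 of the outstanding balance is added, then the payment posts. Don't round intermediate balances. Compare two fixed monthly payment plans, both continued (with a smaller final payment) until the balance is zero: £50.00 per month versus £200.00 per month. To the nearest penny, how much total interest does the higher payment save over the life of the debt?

Monthly rate r = 29%/12 = 2.41667% = 0.0241667.
At £50.00/mo: n = ⌈−ln(1 − rB₀/P)/ln(1+r)⌉ = 36 payments (last £7.11); total interest = total paid − £1,175.00 = £582.11.
At £200.00/mo: 7 payments (last £83.09); total interest £108.09.
Interest saved = £582.11 − £108.09 = £474.02.

£474.02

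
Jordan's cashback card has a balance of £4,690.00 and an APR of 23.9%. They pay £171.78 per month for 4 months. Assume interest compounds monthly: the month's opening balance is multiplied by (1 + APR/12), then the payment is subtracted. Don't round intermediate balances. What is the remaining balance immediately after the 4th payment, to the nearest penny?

Monthly rate r = 23.9%/12 = 1.99167% = 0.0199167.
Each month: B ← B·(1+r) − £171.78.
Month 1: interest £93.41; balance after payment £4,611.63.
Month 2: interest £91.85; balance after payment £4,531.70.
Month 3: interest £90.26; balance after payment £4,450.17.
Month 4: interest £88.63; balance after payment £4,367.03.

£4,367.03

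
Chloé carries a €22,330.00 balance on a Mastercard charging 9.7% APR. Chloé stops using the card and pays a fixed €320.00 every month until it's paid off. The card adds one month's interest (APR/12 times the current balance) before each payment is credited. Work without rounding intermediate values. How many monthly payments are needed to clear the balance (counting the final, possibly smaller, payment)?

104 months

Monthly rate r = 9.7%/12 = 0.808333% = 0.00808333.
Recurrence: B ← B·(1+r) − €320.00.
Month 1: interest €180.50; balance after payment €22,190.50.
Month 2: interest €179.37; balance after payment €22,049.87.
Closed form: n = −ln(1 − rB₀/P)/ln(1+r) = −ln(0.43593)/ln(1.00808) ≈ 103.127, so the balance reaches zero during payment 104.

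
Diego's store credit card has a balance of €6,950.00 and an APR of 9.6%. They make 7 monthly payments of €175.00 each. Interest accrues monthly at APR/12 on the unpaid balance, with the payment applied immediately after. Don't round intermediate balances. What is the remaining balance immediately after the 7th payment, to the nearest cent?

Monthly rate r = 9.6%/12 = 0.8% = 0.008.
Each month: B ← B·(1+r) − €175.00.
Month 1: interest €55.60; balance after payment €6,830.60.
Month 2: interest €54.64; balance after payment €6,710.24.
Month 3: interest €53.68; balance after payment €6,588.93.
Month 4: interest €52.71; balance after payment €6,466.64.
Month 5: interest €51.73; balance after payment €6,343.37.
Month 6: interest €50.75; balance after payment €6,219.12.
Month 7: interest €49.75; balance after payment €6,093.87.

€6,093.87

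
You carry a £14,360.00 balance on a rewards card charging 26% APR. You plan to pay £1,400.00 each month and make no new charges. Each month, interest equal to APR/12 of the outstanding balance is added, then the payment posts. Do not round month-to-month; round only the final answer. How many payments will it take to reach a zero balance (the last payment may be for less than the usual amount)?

12 months

Monthly rate r = 26%/12 = 2.16667% = 0.0216667.
Recurrence: B ← B·(1+r) − £1,400.00.
Month 1: interest £311.13; balance after payment £13,271.13.
Month 2: interest £287.54; balance after payment £12,158.67.
Closed form: n = −ln(1 − rB₀/P)/ln(1+r) = −ln(0.77776)/ln(1.02167) ≈ 11.725, so the balance reaches zero during payment 12.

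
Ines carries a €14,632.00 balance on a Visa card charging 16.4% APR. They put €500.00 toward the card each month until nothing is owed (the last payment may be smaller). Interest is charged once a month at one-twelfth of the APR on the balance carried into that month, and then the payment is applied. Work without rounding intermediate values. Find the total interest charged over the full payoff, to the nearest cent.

Monthly rate r = 16.4%/12 = 1.36667% = 0.0136667.
Payoff takes n = ⌈−ln(1 − rB₀/P)/ln(1+r)⌉ = ⌈37.625⌉ = 38 payments; the last is €313.35.
Total paid = 37·€500.00 + €313.35 = €18,813.35.
Total interest = total paid − principal = €18,813.35 − €14,632.00 = €4,181.35.

€4,181.35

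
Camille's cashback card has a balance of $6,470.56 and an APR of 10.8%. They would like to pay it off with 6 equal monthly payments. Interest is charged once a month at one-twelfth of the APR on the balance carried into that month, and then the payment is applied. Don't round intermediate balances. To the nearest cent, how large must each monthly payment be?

$1,112.65

Monthly rate r = 10.8%/12 = 0.9% = 0.009.
Level-payment amortization: P = B₀·r / (1 − (1+r)^(−n)) = 6470.56·0.009 / (1 − 1.009^(−6)).
Denominator 1 − (1+r)^(−6) = 0.052339012.
P = 58.235 / 0.052339012 ≈ 1112.65.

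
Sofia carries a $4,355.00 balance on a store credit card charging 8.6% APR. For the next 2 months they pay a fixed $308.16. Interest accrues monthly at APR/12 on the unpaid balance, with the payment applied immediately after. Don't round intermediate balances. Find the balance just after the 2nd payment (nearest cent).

$3,799.12

Monthly rate r = 8.6%/12 = 0.716667% = 0.00716667.
Each month: B ← B·(1+r) − $308.16.
Month 1: interest $31.21; balance after payment $4,078.05.
Month 2: interest $29.23; balance after payment $3,799.12.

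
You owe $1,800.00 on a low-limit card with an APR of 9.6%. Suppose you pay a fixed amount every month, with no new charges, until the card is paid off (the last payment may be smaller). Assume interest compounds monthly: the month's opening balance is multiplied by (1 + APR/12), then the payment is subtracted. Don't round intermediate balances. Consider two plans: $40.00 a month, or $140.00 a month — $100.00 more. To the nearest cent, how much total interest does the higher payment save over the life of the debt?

Monthly rate r = 9.6%/12 = 0.8% = 0.008.
At $40.00/mo: n = ⌈−ln(1 − rB₀/P)/ln(1+r)⌉ = 57 payments (last $0.35); total interest = total paid − $1,800.00 = $440.35.
At $140.00/mo: 14 payments (last $87.17); total interest $107.17.
Interest saved = $440.35 − $107.17 = $333.18.

$333.18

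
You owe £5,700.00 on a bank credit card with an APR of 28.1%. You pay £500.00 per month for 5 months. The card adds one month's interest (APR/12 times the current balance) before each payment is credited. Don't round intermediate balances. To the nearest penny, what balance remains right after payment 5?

£3,779.51

Monthly rate r = 28.1%/12 = 2.34167% = 0.0234167.
Each month: B ← B·(1+r) − £500.00.
Month 1: interest £133.48; balance after payment £5,333.48.
Month 2: interest £124.89; balance after payment £4,958.37.
Month 3: interest £116.11; balance after payment £4,574.48.
Month 4: interest £107.12; balance after payment £4,181.59.
Month 5: interest £97.92; balance after payment £3,779.51.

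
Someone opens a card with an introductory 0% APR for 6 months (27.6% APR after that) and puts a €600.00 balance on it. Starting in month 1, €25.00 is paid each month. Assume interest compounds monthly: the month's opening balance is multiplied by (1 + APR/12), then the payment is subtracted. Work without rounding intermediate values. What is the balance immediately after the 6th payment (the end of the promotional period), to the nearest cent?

Promo months 1–6 at r₀ = 0%/12 = 0; months 7+ at r₁ = 27.6%/12 = 0.023.
After month 6 (no interest yet): B = €600.00 − 6·€25.00 = €450.00.

€450.00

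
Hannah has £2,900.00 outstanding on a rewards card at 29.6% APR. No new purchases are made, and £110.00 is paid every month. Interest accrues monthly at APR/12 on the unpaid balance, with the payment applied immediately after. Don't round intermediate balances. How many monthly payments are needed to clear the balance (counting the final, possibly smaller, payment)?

44 months

Monthly rate r = 29.6%/12 = 2.46667% = 0.0246667.
Recurrence: B ← B·(1+r) − £110.00.
Month 1: interest £71.53; balance after payment £2,861.53.
Month 2: interest £70.58; balance after payment £2,822.12.
Closed form: n = −ln(1 − rB₀/P)/ln(1+r) = −ln(0.3497)/ln(1.02467) ≈ 43.119, so the balance reaches zero during payment 44.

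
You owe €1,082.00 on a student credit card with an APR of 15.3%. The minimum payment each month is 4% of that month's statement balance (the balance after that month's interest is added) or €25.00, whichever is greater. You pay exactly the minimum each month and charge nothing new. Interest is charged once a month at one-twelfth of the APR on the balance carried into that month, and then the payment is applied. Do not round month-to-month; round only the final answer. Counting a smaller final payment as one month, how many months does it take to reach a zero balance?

50 months

Monthly rate r = 15.3%/12 = 1.275% = 0.01275.
While 4% of the post-interest balance exceeds €25.00, each month B ← (B·(1+r))·(1 − 0.04), i.e. B shrinks by the factor (1+r)·0.96 = 0.97224.
This holds for months 1–20. Entering month 21 the balance is €616.16; 4% of the post-interest balance is now below €25.00, so the flat €25.00 minimum applies from here.
From month 21 a fixed €25.00 at rate r clears €616.16 in 30 more payments. Total: 20 + 30 = 50 months.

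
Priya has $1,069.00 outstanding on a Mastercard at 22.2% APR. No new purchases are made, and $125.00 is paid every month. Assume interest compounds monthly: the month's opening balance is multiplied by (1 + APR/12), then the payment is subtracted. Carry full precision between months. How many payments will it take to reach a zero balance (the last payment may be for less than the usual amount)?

Monthly rate r = 22.2%/12 = 1.85% = 0.0185.
Recurrence: B ← B·(1+r) − $125.00.
Month 1: interest $19.78; balance after payment $963.78.
Month 2: interest $17.83; balance after payment $856.61.
Closed form: n = −ln(1 − rB₀/P)/ln(1+r) = −ln(0.84179)/ln(1.0185) ≈ 9.395, so the balance reaches zero during payment 10.

10 months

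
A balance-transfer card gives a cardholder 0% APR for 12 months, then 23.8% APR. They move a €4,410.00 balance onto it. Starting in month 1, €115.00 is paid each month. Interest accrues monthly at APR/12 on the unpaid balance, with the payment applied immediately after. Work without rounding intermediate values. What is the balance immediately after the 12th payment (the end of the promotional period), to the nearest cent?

Promo months 1–12 at r₀ = 0%/12 = 0; months 13+ at r₁ = 23.8%/12 = 0.0198333.
After month 12 (no interest yet): B = €4,410.00 − 12·€115.00 = €3,030.00.

€3,030.00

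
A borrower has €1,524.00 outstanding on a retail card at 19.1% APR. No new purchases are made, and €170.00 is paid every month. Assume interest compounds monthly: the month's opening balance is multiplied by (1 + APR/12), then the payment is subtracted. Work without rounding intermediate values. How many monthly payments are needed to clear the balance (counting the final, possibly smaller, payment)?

Monthly rate r = 19.1%/12 = 1.59167% = 0.0159167.
Recurrence: B ← B·(1+r) − €170.00.
Month 1: interest €24.26; balance after payment €1,378.26.
Month 2: interest €21.94; balance after payment €1,230.19.
Closed form: n = −ln(1 − rB₀/P)/ln(1+r) = −ln(0.85731)/ln(1.01592) ≈ 9.749, so the balance reaches zero during payment 10.

10 months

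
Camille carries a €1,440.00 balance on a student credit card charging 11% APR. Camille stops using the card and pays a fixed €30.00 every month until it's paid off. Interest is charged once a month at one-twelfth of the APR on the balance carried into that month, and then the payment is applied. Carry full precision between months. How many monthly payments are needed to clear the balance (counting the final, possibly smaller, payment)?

64 payments

Monthly rate r = 11%/12 = 0.916667% = 0.00916667.
Recurrence: B ← B·(1+r) − €30.00.
Month 1: interest €13.20; balance after payment €1,423.20.
Month 2: interest €13.05; balance after payment €1,406.25.
Closed form: n = −ln(1 − rB₀/P)/ln(1+r) = −ln(0.56)/ln(1.00917) ≈ 63.542, so the balance reaches zero during payment 64.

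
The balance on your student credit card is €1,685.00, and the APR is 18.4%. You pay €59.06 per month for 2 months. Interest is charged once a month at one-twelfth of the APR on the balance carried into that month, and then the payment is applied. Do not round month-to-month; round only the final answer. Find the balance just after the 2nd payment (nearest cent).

€1,618.04

Monthly rate r = 18.4%/12 = 1.53333% = 0.0153333.
Each month: B ← B·(1+r) − €59.06.
Month 1: interest €25.84; balance after payment €1,651.78.
Month 2: interest €25.33; balance after payment €1,618.04.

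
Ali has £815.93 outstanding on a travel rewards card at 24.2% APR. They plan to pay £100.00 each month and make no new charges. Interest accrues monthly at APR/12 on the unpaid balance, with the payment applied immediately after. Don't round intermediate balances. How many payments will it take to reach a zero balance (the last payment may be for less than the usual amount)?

10 payments

Monthly rate r = 24.2%/12 = 2.01667% = 0.0201667.
Recurrence: B ← B·(1+r) − £100.00.
Month 1: interest £16.45; balance after payment £732.38.
Month 2: interest £14.77; balance after payment £647.15.
Closed form: n = −ln(1 − rB₀/P)/ln(1+r) = −ln(0.83545)/ln(1.02017) ≈ 9.004, so the balance reaches zero during payment 10.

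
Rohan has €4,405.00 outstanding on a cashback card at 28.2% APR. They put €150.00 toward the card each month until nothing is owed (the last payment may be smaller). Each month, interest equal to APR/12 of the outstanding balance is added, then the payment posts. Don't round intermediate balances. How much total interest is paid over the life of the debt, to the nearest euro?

Monthly rate r = 28.2%/12 = 2.35% = 0.0235.
Payoff takes n = ⌈−ln(1 − rB₀/P)/ln(1+r)⌉ = ⌈50.437⌉ = 51 payments; the last is €65.99.
Total paid = 50·€150.00 + €65.99 = €7,565.99.
Total interest = total paid − principal = €7,565.99 − €4,405.00 = €3,160.99.

€3,161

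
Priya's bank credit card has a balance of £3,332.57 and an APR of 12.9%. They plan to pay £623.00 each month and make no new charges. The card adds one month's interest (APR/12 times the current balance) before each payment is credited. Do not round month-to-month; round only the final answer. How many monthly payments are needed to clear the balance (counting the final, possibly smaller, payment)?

6 months

Monthly rate r = 12.9%/12 = 1.075% = 0.01075.
Recurrence: B ← B·(1+r) − £623.00.
Month 1: interest £35.83; balance after payment £2,745.40.
Month 2: interest £29.51; balance after payment £2,151.91.
Month 3: interest £23.13; balance after payment £1,552.04.
Month 4: interest £16.68; balance after payment £945.73.
Month 5: interest £10.17; balance after payment £332.89.
Month 6: interest £3.58; balance after payment £0.00.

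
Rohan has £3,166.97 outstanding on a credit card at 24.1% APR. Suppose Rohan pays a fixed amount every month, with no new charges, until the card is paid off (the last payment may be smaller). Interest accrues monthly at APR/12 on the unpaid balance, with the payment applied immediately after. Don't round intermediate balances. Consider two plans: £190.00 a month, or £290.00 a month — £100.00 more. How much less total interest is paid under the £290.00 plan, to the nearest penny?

£283.50

Monthly rate r = 24.1%/12 = 2.00833% = 0.0200833.
At £190.00/mo: n = ⌈−ln(1 − rB₀/P)/ln(1+r)⌉ = 21 payments (last £95.19); total interest = total paid − £3,166.97 = £728.22.
At £290.00/mo: 13 payments (last £131.69); total interest £444.72.
Interest saved = £728.22 − £444.72 = £283.50.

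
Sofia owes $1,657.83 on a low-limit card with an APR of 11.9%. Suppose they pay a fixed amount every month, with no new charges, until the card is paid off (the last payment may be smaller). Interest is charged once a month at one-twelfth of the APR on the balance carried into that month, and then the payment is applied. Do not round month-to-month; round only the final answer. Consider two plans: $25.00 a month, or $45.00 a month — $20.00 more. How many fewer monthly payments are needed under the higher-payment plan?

62 fewer payments

Monthly rate r = 11.9%/12 = 0.991667% = 0.00991667.
At $25.00/mo: n = ⌈−ln(1 − rB₀/P)/ln(1+r)⌉ = 109 payments (last $15.40); total interest = total paid − $1,657.83 = $1,057.57.
At $45.00/mo: 47 payments (last $3.39); total interest $415.56.
Payments saved = 109 − 47 = 62.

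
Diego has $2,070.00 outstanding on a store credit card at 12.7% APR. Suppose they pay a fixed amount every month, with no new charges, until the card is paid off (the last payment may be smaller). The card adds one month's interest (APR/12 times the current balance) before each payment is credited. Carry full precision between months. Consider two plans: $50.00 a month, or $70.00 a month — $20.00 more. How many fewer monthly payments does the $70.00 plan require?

19 fewer payments

Monthly rate r = 12.7%/12 = 1.05833% = 0.0105833.
At $50.00/mo: n = ⌈−ln(1 − rB₀/P)/ln(1+r)⌉ = 55 payments (last $38.15); total interest = total paid − $2,070.00 = $668.15.
At $70.00/mo: 36 payments (last $45.95); total interest $425.95.
Payments saved = 55 − 36 = 19.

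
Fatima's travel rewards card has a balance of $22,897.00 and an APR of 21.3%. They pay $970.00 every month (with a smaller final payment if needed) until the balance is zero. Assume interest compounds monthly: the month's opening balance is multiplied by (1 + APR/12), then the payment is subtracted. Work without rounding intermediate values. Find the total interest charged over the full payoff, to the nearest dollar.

Monthly rate r = 21.3%/12 = 1.775% = 0.01775.
Payoff takes n = ⌈−ln(1 − rB₀/P)/ln(1+r)⌉ = ⌈30.862⌉ = 31 payments; the last is $836.84.
Total paid = 30·$970.00 + $836.84 = $29,936.84.
Total interest = total paid − principal = $29,936.84 − $22,897.00 = $7,039.84.

$7,040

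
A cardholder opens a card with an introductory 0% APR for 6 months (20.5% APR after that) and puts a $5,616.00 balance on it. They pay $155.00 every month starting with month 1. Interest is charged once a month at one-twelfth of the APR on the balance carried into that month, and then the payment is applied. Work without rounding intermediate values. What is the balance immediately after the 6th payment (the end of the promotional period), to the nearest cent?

Promo months 1–6 at r₀ = 0%/12 = 0; months 7+ at r₁ = 20.5%/12 = 0.0170833.
After month 6 (no interest yet): B = $5,616.00 − 6·$155.00 = $4,686.00.

$4,686.00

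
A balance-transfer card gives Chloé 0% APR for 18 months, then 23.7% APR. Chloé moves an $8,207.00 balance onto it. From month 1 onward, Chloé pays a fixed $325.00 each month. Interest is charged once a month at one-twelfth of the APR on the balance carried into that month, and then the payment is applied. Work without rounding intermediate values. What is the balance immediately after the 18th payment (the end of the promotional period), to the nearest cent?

Promo months 1–18 at r₀ = 0%/12 = 0; months 19+ at r₁ = 23.7%/12 = 0.01975.
After month 18 (no interest yet): B = $8,207.00 − 18·$325.00 = $2,357.00.

$2,357.00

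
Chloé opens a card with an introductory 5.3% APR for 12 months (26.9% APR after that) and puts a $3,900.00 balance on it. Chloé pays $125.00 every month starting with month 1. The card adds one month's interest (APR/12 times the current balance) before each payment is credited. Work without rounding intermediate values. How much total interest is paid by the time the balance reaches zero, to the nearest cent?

$1,092.73

Promo months 1–12 at r₀ = 5.3%/12 = 0.00441667; months 13+ at r₁ = 26.9%/12 = 0.0224167.
After month 12: iterate B ← B·(1+r₀) − $125.00 for 12 months → $2,574.82.
Then at r₁ with $125.00/mo: n₂ = −ln(1 − r₁·B/P)/ln(1+r₁) ≈ 27.94 → 28 more payments.
Total paid = 39·$125.00 + $117.73 = $4,992.73; interest = $4,992.73 − $3,900.00 = $1,092.73.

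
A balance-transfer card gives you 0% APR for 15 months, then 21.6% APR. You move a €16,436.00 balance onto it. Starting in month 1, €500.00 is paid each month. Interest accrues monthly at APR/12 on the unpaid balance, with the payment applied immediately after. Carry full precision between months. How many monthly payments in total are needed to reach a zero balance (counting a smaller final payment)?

37 payments

Promo months 1–15 at r₀ = 0%/12 = 0; months 16+ at r₁ = 21.6%/12 = 0.018.
After month 15 (no interest yet): B = €16,436.00 − 15·€500.00 = €8,936.00.
Then at r₁ with €500.00/mo: n₂ = −ln(1 − r₁·B/P)/ln(1+r₁) ≈ 21.76 → 22 more payments.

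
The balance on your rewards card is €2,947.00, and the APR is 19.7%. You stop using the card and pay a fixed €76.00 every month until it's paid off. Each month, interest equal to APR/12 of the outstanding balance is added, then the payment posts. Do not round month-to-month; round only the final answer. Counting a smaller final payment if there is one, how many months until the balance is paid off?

Monthly rate r = 19.7%/12 = 1.64167% = 0.0164167.
Recurrence: B ← B·(1+r) − €76.00.
Month 1: interest €48.38; balance after payment €2,919.38.
Month 2: interest €47.93; balance after payment €2,891.31.
Closed form: n = −ln(1 − rB₀/P)/ln(1+r) = −ln(0.36342)/ln(1.01642) ≈ 62.161, so the balance reaches zero during payment 63.

63 payments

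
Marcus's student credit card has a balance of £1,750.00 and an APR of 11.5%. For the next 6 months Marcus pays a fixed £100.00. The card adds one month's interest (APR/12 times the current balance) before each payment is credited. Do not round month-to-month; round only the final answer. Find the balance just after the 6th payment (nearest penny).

£1,238.51

Monthly rate r = 11.5%/12 = 0.958333% = 0.00958333.
Each month: B ← B·(1+r) − £100.00.
Month 1: interest £16.77; balance after payment £1,666.77.
Month 2: interest £15.97; balance after payment £1,582.74.
Month 3: interest £15.17; balance after payment £1,497.91.
Month 4: interest £14.35; balance after payment £1,412.27.
Month 5: interest £13.53; balance after payment £1,325.80.
Month 6: interest £12.71; balance after payment £1,238.51.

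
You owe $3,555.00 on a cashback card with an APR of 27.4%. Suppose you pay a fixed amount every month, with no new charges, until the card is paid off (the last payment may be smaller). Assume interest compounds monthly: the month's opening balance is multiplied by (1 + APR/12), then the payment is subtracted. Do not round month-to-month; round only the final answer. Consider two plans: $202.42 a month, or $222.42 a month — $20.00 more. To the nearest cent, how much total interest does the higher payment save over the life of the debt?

$122.12

Monthly rate r = 27.4%/12 = 2.28333% = 0.0228333.
At $202.42/mo: n = ⌈−ln(1 − rB₀/P)/ln(1+r)⌉ = 23 payments (last $142.38); total interest = total paid − $3,555.00 = $1,040.62.
At $222.42/mo: 21 payments (last $25.10); total interest $918.50.
Interest saved = $1,040.62 − $918.50 = $122.12.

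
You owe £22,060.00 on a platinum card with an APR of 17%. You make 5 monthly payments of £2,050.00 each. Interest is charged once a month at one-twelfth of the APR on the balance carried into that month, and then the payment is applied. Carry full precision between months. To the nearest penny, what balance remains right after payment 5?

Monthly rate r = 17%/12 = 1.41667% = 0.0141667.
Each month: B ← B·(1+r) − £2,050.00.
Month 1: interest £312.52; balance after payment £20,322.52.
Month 2: interest £287.90; balance after payment £18,560.42.
Month 3: interest £262.94; balance after payment £16,773.36.
Month 4: interest £237.62; balance after payment £14,960.98.
Month 5: interest £211.95; balance after payment £13,122.93.

£13,122.93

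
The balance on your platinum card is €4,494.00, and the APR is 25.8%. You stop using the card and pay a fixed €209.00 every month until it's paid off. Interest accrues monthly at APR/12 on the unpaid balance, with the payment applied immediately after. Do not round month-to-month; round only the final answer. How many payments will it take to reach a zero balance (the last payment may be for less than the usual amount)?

30 months

Monthly rate r = 25.8%/12 = 2.15% = 0.0215.
Recurrence: B ← B·(1+r) − €209.00.
Month 1: interest €96.62; balance after payment €4,381.62.
Month 2: interest €94.20; balance after payment €4,266.83.
Closed form: n = −ln(1 − rB₀/P)/ln(1+r) = −ln(0.5377)/ln(1.0215) ≈ 29.168, so the balance reaches zero during payment 30.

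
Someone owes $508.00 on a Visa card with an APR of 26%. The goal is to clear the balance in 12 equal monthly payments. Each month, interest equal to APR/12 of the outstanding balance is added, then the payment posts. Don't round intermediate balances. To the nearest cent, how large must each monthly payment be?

$48.53

Monthly rate r = 26%/12 = 2.16667% = 0.0216667.
Level-payment amortization: P = B₀·r / (1 − (1+r)^(−n)) = 508.00·0.0216667 / (1 − 1.02167^(−12)).
Denominator 1 − (1+r)^(−12) = 0.226804513.
P = 11.0067 / 0.226804513 ≈ 48.53.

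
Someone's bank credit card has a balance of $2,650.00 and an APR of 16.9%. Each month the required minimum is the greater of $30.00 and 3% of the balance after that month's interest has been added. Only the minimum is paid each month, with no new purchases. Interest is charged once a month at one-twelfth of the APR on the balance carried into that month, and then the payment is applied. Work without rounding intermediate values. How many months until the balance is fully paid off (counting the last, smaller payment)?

Monthly rate r = 16.9%/12 = 1.40833% = 0.0140833.
While 3% of the post-interest balance exceeds $30.00, each month B ← (B·(1+r))·(1 − 0.03), i.e. B shrinks by the factor (1+r)·0.97 = 0.98366.
This holds for months 1–61. Entering month 62 the balance is $970.09; 3% of the post-interest balance is now below $30.00, so the flat $30.00 minimum applies from here.
From month 62 a fixed $30.00 at rate r clears $970.09 in 44 more payments. Total: 61 + 44 = 105 months.

105 months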